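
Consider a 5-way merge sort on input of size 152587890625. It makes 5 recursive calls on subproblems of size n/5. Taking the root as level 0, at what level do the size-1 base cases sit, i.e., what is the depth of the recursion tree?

For divide and conquer with division factor 5:

Problem sizes at each level:
Level 0: 152587890625
Level 1: 30517578125
Level 2: 6103515625
Level 3: 1220703125
Level 4: 244140625
Level 5: 48828125
Level 6: 9765625
Level 7: 1953125
Level 8: 390625
Level 9: 78125
Level 10: 15625
Level 11: 3125
Level 12: 625
Level 13: 125
Level 14: 25
Level 15: 5
Level 16: 1

The root is level 0 and the size-1 base case is level 16 (the tree spans levels 0 through 16, i.e. 17 levels counting the root), so the depth is the number of divisions: log_5(152587890625) = 16

The recursion tree depth is log_5(152587890625) = 16. At each level, the problem size is divided by 5, so it takes 16 divisions to reduce to a base case of size 1. The algorithm makes 5 recursive calls at each level.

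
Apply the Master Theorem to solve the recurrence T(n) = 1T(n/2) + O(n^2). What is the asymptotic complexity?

Master Theorem for T(n) = 1T(n/2) + O(n^2):

a = 1, b = 2, c = 2
log_b(a) = log_2(1) = 0.0000

Case 3: c = 2 > log_2(1) = 0.0000
T(n) = O(n^2) = O(n^2)

For T(n) = 1T(n/2) + O(n^2): log_2(1) = 0.0000. This is Case 3 of the Master Theorem (c > log_b(a), work dominated by root), giving O(n^2).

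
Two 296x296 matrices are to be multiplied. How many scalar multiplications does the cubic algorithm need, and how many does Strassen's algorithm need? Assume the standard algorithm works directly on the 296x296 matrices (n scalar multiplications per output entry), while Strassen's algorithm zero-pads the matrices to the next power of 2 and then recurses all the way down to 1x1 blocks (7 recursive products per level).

Matrix multiplication for 296x296 matrices:

Strassen's algorithm requires power-of-2 dimensions. Pad 296x296 to 512x512 (next power of 2).

Standard algorithm: 296^3 = 25934336 multiplications
Strassen's algorithm: 7^(log2(512)) = 7^9 = 40353607 multiplications
Difference: 25934336 - 40353607 = -14419271 (Strassen uses MORE here due to padding overhead — for small or just-over-power-of-2 n, padding can outweigh the per-level savings)

Standard: 25934336 multiplications (296^3). Strassen: 40353607 multiplications (7^9, after padding to 512x512). Strassen reduces 8 recursive multiplications to 7 at each level.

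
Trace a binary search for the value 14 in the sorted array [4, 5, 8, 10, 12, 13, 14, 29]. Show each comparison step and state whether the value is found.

Binary search for 14 in [4, 5, 8, 10, 12, 13, 14, 29]:

lo=0, hi=7, mid=3, arr[mid]=10 -> 10 < 14, search right half
lo=4, hi=7, mid=5, arr[mid]=13 -> 13 < 14, search right half
lo=6, hi=7, mid=6, arr[mid]=14 -> Found target at index 6!

Binary search finds 14 at index 6 after 3 comparisons. The search repeatedly halves the search space by comparing with the middle element.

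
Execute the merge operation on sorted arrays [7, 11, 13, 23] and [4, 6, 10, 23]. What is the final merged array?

Merging process:

Compare 7 vs 4: take 4 from right. Merged: [4]
Compare 7 vs 6: take 6 from right. Merged: [4, 6]
Compare 7 vs 10: take 7 from left. Merged: [4, 6, 7]
Compare 11 vs 10: take 10 from right. Merged: [4, 6, 7, 10]
Compare 11 vs 23: take 11 from left. Merged: [4, 6, 7, 10, 11]
Compare 13 vs 23: take 13 from left. Merged: [4, 6, 7, 10, 11, 13]
Compare 23 vs 23: take 23 from left. Merged: [4, 6, 7, 10, 11, 13, 23]
Append remaining from right: [23]. Merged: [4, 6, 7, 10, 11, 13, 23, 23]

Final merged array: [4, 6, 7, 10, 11, 13, 23, 23]
Total comparisons: 7

The merged array is [4, 6, 7, 10, 11, 13, 23, 23], requiring 7 comparisons. The merge step runs in O(n) time where n is the total number of elements.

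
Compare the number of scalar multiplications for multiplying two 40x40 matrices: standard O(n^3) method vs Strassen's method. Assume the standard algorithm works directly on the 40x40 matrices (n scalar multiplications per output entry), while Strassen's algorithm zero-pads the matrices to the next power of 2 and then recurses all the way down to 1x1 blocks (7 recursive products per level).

Matrix multiplication for 40x40 matrices:

Strassen's algorithm requires power-of-2 dimensions. Pad 40x40 to 64x64 (next power of 2).

Standard algorithm: 40^3 = 64000 multiplications
Strassen's algorithm: 7^(log2(64)) = 7^6 = 117649 multiplications
Difference: 64000 - 117649 = -53649 (Strassen uses MORE here due to padding overhead — for small or just-over-power-of-2 n, padding can outweigh the per-level savings)

Standard: 64000 multiplications (40^3). Strassen: 117649 multiplications (7^6, after padding to 64x64). Strassen reduces 8 recursive multiplications to 7 at each level.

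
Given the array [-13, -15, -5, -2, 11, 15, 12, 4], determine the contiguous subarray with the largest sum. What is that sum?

Using Kadane's algorithm on [-13, -15, -5, -2, 11, 15, 12, 4]:

Scanning through the array:
Position 1 (value -15): max_ending_here = -15, max_so_far = -13
Position 2 (value -5): max_ending_here = -5, max_so_far = -5
Position 3 (value -2): max_ending_here = -2, max_so_far = -2
Position 4 (value 11): max_ending_here = 11, max_so_far = 11
Position 5 (value 15): max_ending_here = 26, max_so_far = 26
Position 6 (value 12): max_ending_here = 38, max_so_far = 38
Position 7 (value 4): max_ending_here = 42, max_so_far = 42

Maximum subarray: [11, 15, 12, 4]
Maximum sum: 42

The maximum subarray is [11, 15, 12, 4] with sum 42. This subarray runs from index 4 to index 7.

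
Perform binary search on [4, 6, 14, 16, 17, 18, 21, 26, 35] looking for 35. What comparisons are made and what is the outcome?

Binary search for 35 in [4, 6, 14, 16, 17, 18, 21, 26, 35]:

lo=0, hi=8, mid=4, arr[mid]=17 -> 17 < 35, search right half
lo=5, hi=8, mid=6, arr[mid]=21 -> 21 < 35, search right half
lo=7, hi=8, mid=7, arr[mid]=26 -> 26 < 35, search right half
lo=8, hi=8, mid=8, arr[mid]=35 -> Found target at index 8!

Binary search finds 35 at index 8 after 4 comparisons. The search repeatedly halves the search space by comparing with the middle element.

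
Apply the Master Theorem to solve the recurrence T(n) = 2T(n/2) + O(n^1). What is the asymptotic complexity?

Master Theorem for T(n) = 2T(n/2) + O(n^1):

a = 2, b = 2, c = 1
log_b(a) = log_2(2) = 1.0000

Case 2: c = 1 = log_2(2) = 1.0000
T(n) = O(n^1 log n) = O(n log n)

For T(n) = 2T(n/2) + O(n^1): log_2(2) = 1.0000. This is Case 2 of the Master Theorem (c = log_b(a), equal work at all levels), giving O(n log n).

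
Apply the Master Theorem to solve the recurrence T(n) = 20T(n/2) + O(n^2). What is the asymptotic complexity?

Master Theorem for T(n) = 20T(n/2) + O(n^2):

a = 20, b = 2, c = 2
log_b(a) = log_2(20) = 4.3219

Case 1: c = 2 < log_2(20) = 4.3219
T(n) = O(n^(log_2 20))

For T(n) = 20T(n/2) + O(n^2): log_2(20) = 4.3219. This is Case 1 of the Master Theorem (c < log_b(a), work dominated by leaves), giving O(n^(log_2 20)).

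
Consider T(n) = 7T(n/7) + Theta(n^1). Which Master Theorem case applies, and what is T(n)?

Master Theorem for T(n) = 7T(n/7) + O(n^1):

a = 7, b = 7, c = 1
log_b(a) = log_7(7) = 1.0000

Case 2: c = 1 = log_7(7) = 1.0000
T(n) = O(n^1 log n) = O(n log n)

For T(n) = 7T(n/7) + O(n^1): log_7(7) = 1.0000. This is Case 2 of the Master Theorem (c = log_b(a), equal work at all levels), giving O(n log n).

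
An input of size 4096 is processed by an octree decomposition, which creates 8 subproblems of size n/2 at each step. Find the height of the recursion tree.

For divide and conquer with division factor 2:

Problem sizes at each level:
Level 0: 4096
Level 1: 2048
Level 2: 1024
Level 3: 512
Level 4: 256
Level 5: 128
Level 6: 64
Level 7: 32
Level 8: 16
Level 9: 8
Level 10: 4
Level 11: 2
Level 12: 1

The root is level 0 and the size-1 base case is level 12 (the tree spans levels 0 through 12, i.e. 13 levels counting the root), so the depth is the number of divisions: log_2(4096) = 12

The recursion tree depth is log_2(4096) = 12. At each level, the problem size is divided by 2, so it takes 12 divisions to reduce to a base case of size 1. The algorithm makes 8 recursive calls at each level.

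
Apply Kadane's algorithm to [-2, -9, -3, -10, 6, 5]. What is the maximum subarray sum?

Using Kadane's algorithm on [-2, -9, -3, -10, 6, 5]:

Scanning through the array:
Position 1 (value -9): max_ending_here = -9, max_so_far = -2
Position 2 (value -3): max_ending_here = -3, max_so_far = -2
Position 3 (value -10): max_ending_here = -10, max_so_far = -2
Position 4 (value 6): max_ending_here = 6, max_so_far = 6
Position 5 (value 5): max_ending_here = 11, max_so_far = 11

Maximum subarray: [6, 5]
Maximum sum: 11

The maximum subarray is [6, 5] with sum 11. This subarray runs from index 4 to index 5.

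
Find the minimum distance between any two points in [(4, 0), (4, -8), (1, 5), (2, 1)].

Computing all pairwise distances among 4 points:

d((4, 0), (4, -8)) = 8.0
d((4, 0), (1, 5)) = 5.831
d((4, 0), (2, 1)) = 2.2361 <-- minimum
d((4, -8), (1, 5)) = 13.3417
d((4, -8), (2, 1)) = 9.2195
d((1, 5), (2, 1)) = 4.1231

Closest pair: (4, 0) and (2, 1) with distance 2.2361

The closest pair is (4, 0) and (2, 1) with Euclidean distance 2.2361. For 4 points, brute-force pairwise comparison is shown above. For large n, the divide-and-conquer algorithm (sort by x, recurse on halves, check the dividing strip) achieves O(n log n).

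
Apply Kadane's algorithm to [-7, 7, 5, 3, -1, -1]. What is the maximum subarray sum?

Using Kadane's algorithm on [-7, 7, 5, 3, -1, -1]:

Scanning through the array:
Position 1 (value 7): max_ending_here = 7, max_so_far = 7
Position 2 (value 5): max_ending_here = 12, max_so_far = 12
Position 3 (value 3): max_ending_here = 15, max_so_far = 15
Position 4 (value -1): max_ending_here = 14, max_so_far = 15
Position 5 (value -1): max_ending_here = 13, max_so_far = 15

Maximum subarray: [7, 5, 3]
Maximum sum: 15

The maximum subarray is [7, 5, 3] with sum 15. This subarray runs from index 1 to index 3.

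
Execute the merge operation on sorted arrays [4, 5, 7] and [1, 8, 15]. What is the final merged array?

Merging process:

Compare 4 vs 1: take 1 from right. Merged: [1]
Compare 4 vs 8: take 4 from left. Merged: [1, 4]
Compare 5 vs 8: take 5 from left. Merged: [1, 4, 5]
Compare 7 vs 8: take 7 from left. Merged: [1, 4, 5, 7]
Append remaining from right: [8, 15]. Merged: [1, 4, 5, 7, 8, 15]

Final merged array: [1, 4, 5, 7, 8, 15]
Total comparisons: 4

The merged array is [1, 4, 5, 7, 8, 15], requiring 4 comparisons. The merge step runs in O(n) time where n is the total number of elements.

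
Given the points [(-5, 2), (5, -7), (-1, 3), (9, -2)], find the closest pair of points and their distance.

Computing all pairwise distances among 4 points:

d((-5, 2), (5, -7)) = 13.4536
d((-5, 2), (-1, 3)) = 4.1231 <-- minimum
d((-5, 2), (9, -2)) = 14.5602
d((5, -7), (-1, 3)) = 11.6619
d((5, -7), (9, -2)) = 6.4031
d((-1, 3), (9, -2)) = 11.1803

Closest pair: (-5, 2) and (-1, 3) with distance 4.1231

The closest pair is (-5, 2) and (-1, 3) with Euclidean distance 4.1231. For 4 points, brute-force pairwise comparison is shown above. For large n, the divide-and-conquer algorithm (sort by x, recurse on halves, check the dividing strip) achieves O(n log n).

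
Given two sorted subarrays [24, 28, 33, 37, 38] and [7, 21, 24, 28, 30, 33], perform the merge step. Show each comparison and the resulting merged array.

Merging process:

Compare 24 vs 7: take 7 from right. Merged: [7]
Compare 24 vs 21: take 21 from right. Merged: [7, 21]
Compare 24 vs 24: take 24 from left. Merged: [7, 21, 24]
Compare 28 vs 24: take 24 from right. Merged: [7, 21, 24, 24]
Compare 28 vs 28: take 28 from left. Merged: [7, 21, 24, 24, 28]
Compare 33 vs 28: take 28 from right. Merged: [7, 21, 24, 24, 28, 28]
Compare 33 vs 30: take 30 from right. Merged: [7, 21, 24, 24, 28, 28, 30]
Compare 33 vs 33: take 33 from left. Merged: [7, 21, 24, 24, 28, 28, 30, 33]
Compare 37 vs 33: take 33 from right. Merged: [7, 21, 24, 24, 28, 28, 30, 33, 33]
Append remaining from left: [37, 38]. Merged: [7, 21, 24, 24, 28, 28, 30, 33, 33, 37, 38]

Final merged array: [7, 21, 24, 24, 28, 28, 30, 33, 33, 37, 38]
Total comparisons: 9

The merged array is [7, 21, 24, 24, 28, 28, 30, 33, 33, 37, 38], requiring 9 comparisons. The merge step runs in O(n) time where n is the total number of elements.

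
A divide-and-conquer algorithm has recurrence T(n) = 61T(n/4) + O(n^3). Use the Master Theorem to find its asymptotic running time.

Master Theorem for T(n) = 61T(n/4) + O(n^3):

a = 61, b = 4, c = 3
log_b(a) = log_4(61) = 2.9654

Case 3: c = 3 > log_4(61) = 2.9654
T(n) = O(n^3) = O(n^3)

For T(n) = 61T(n/4) + O(n^3): log_4(61) = 2.9654. This is Case 3 of the Master Theorem (c > log_b(a), work dominated by root), giving O(n^3).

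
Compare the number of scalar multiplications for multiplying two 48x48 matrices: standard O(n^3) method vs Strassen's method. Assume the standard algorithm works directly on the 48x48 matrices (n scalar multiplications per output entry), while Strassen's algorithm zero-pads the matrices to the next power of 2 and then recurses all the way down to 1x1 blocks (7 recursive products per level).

Matrix multiplication for 48x48 matrices:

Strassen's algorithm requires power-of-2 dimensions. Pad 48x48 to 64x64 (next power of 2).

Standard algorithm: 48^3 = 110592 multiplications
Strassen's algorithm: 7^(log2(64)) = 7^6 = 117649 multiplications
Difference: 110592 - 117649 = -7057 (Strassen uses MORE here due to padding overhead — for small or just-over-power-of-2 n, padding can outweigh the per-level savings)

Standard: 110592 multiplications (48^3). Strassen: 117649 multiplications (7^6, after padding to 64x64). Strassen reduces 8 recursive multiplications to 7 at each level.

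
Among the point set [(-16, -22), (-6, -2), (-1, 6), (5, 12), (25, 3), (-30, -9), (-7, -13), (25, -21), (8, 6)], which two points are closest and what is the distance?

Computing all pairwise distances among 9 points:

d((-16, -22), (-6, -2)) = 22.3607
d((-16, -22), (-1, 6)) = 31.7648
d((-16, -22), (5, 12)) = 39.9625
d((-16, -22), (25, 3)) = 48.0208
d((-16, -22), (-30, -9)) = 19.105
d((-16, -22), (-7, -13)) = 12.7279
d((-16, -22), (25, -21)) = 41.0122
d((-16, -22), (8, 6)) = 36.8782
d((-6, -2), (-1, 6)) = 9.434
d((-6, -2), (5, 12)) = 17.8045
d((-6, -2), (25, 3)) = 31.4006
d((-6, -2), (-30, -9)) = 25.0
d((-6, -2), (-7, -13)) = 11.0454
d((-6, -2), (25, -21)) = 36.3593
d((-6, -2), (8, 6)) = 16.1245
d((-1, 6), (5, 12)) = 8.4853
d((-1, 6), (25, 3)) = 26.1725
d((-1, 6), (-30, -9)) = 32.6497
d((-1, 6), (-7, -13)) = 19.9249
d((-1, 6), (25, -21)) = 37.4833
d((-1, 6), (8, 6)) = 9.0
d((5, 12), (25, 3)) = 21.9317
d((5, 12), (-30, -9)) = 40.8167
d((5, 12), (-7, -13)) = 27.7308
d((5, 12), (25, -21)) = 38.5876
d((5, 12), (8, 6)) = 6.7082 <-- minimum
d((25, 3), (-30, -9)) = 56.2939
d((25, 3), (-7, -13)) = 35.7771
d((25, 3), (25, -21)) = 24.0
d((25, 3), (8, 6)) = 17.2627
d((-30, -9), (-7, -13)) = 23.3452
d((-30, -9), (25, -21)) = 56.2939
d((-30, -9), (8, 6)) = 40.8534
d((-7, -13), (25, -21)) = 32.9848
d((-7, -13), (8, 6)) = 24.2074
d((25, -21), (8, 6)) = 31.9061

Closest pair: (5, 12) and (8, 6) with distance 6.7082

The closest pair is (5, 12) and (8, 6) with Euclidean distance 6.7082. For 9 points, brute-force pairwise comparison is shown above. For large n, the divide-and-conquer algorithm (sort by x, recurse on halves, check the dividing strip) achieves O(n log n).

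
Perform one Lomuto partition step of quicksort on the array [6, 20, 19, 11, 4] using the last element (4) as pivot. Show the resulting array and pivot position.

Lomuto partition with pivot = 4:

Initial array: [6, 20, 19, 11, 4]

arr[0]=6 > 4: no swap
arr[1]=20 > 4: no swap
arr[2]=19 > 4: no swap
arr[3]=11 > 4: no swap

Place pivot at position 0: [4, 20, 19, 11, 6]
Pivot position: 0

After partitioning with pivot 4, the array becomes [4, 20, 19, 11, 6]. The pivot is placed at index 0. All elements to the left of the pivot are <= 4, and all elements to the right are > 4.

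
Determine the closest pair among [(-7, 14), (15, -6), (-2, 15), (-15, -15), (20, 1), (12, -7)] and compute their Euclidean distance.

Computing all pairwise distances among 6 points:

d((-7, 14), (15, -6)) = 29.7321
d((-7, 14), (-2, 15)) = 5.099
d((-7, 14), (-15, -15)) = 30.0832
d((-7, 14), (20, 1)) = 29.9666
d((-7, 14), (12, -7)) = 28.3196
d((15, -6), (-2, 15)) = 27.0185
d((15, -6), (-15, -15)) = 31.3209
d((15, -6), (20, 1)) = 8.6023
d((15, -6), (12, -7)) = 3.1623 <-- minimum
d((-2, 15), (-15, -15)) = 32.6956
d((-2, 15), (20, 1)) = 26.0768
d((-2, 15), (12, -7)) = 26.0768
d((-15, -15), (20, 1)) = 38.4838
d((-15, -15), (12, -7)) = 28.1603
d((20, 1), (12, -7)) = 11.3137

Closest pair: (15, -6) and (12, -7) with distance 3.1623

The closest pair is (15, -6) and (12, -7) with Euclidean distance 3.1623. For 6 points, brute-force pairwise comparison is shown above. For large n, the divide-and-conquer algorithm (sort by x, recurse on halves, check the dividing strip) achieves O(n log n).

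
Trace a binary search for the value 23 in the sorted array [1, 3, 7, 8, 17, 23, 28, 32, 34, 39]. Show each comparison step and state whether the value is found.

Binary search for 23 in [1, 3, 7, 8, 17, 23, 28, 32, 34, 39]:

lo=0, hi=9, mid=4, arr[mid]=17 -> 17 < 23, search right half
lo=5, hi=9, mid=7, arr[mid]=32 -> 32 > 23, search left half
lo=5, hi=6, mid=5, arr[mid]=23 -> Found target at index 5!

Binary search finds 23 at index 5 after 3 comparisons. The search repeatedly halves the search space by comparing with the middle element.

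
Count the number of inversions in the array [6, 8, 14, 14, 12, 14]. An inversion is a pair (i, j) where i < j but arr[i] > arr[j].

Finding inversions in [6, 8, 14, 14, 12, 14]:

(2, 4): arr[2]=14 > arr[4]=12
(3, 4): arr[3]=14 > arr[4]=12

Total inversions: 2

The array has 2 inversion(s): (2,4), (3,4). Each pair (i,j) satisfies i < j and arr[i] > arr[j].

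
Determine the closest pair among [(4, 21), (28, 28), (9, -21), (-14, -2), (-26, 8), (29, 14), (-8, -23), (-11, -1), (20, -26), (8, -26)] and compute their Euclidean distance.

Computing all pairwise distances among 10 points:

d((4, 21), (28, 28)) = 25.0
d((4, 21), (9, -21)) = 42.2966
d((4, 21), (-14, -2)) = 29.2062
d((4, 21), (-26, 8)) = 32.6956
d((4, 21), (29, 14)) = 25.9615
d((4, 21), (-8, -23)) = 45.607
d((4, 21), (-11, -1)) = 26.6271
d((4, 21), (20, -26)) = 49.6488
d((4, 21), (8, -26)) = 47.1699
d((28, 28), (9, -21)) = 52.5547
d((28, 28), (-14, -2)) = 51.614
d((28, 28), (-26, 8)) = 57.5847
d((28, 28), (29, 14)) = 14.0357
d((28, 28), (-8, -23)) = 62.426
d((28, 28), (-11, -1)) = 48.6004
d((28, 28), (20, -26)) = 54.5894
d((28, 28), (8, -26)) = 57.5847
d((9, -21), (-14, -2)) = 29.8329
d((9, -21), (-26, 8)) = 45.4533
d((9, -21), (29, 14)) = 40.3113
d((9, -21), (-8, -23)) = 17.1172
d((9, -21), (-11, -1)) = 28.2843
d((9, -21), (20, -26)) = 12.083
d((9, -21), (8, -26)) = 5.099
d((-14, -2), (-26, 8)) = 15.6205
d((-14, -2), (29, 14)) = 45.8803
d((-14, -2), (-8, -23)) = 21.8403
d((-14, -2), (-11, -1)) = 3.1623 <-- minimum
d((-14, -2), (20, -26)) = 41.6173
d((-14, -2), (8, -26)) = 32.5576
d((-26, 8), (29, 14)) = 55.3263
d((-26, 8), (-8, -23)) = 35.8469
d((-26, 8), (-11, -1)) = 17.4929
d((-26, 8), (20, -26)) = 57.2014
d((-26, 8), (8, -26)) = 48.0833
d((29, 14), (-8, -23)) = 52.3259
d((29, 14), (-11, -1)) = 42.72
d((29, 14), (20, -26)) = 41.0
d((29, 14), (8, -26)) = 45.1774
d((-8, -23), (-11, -1)) = 22.2036
d((-8, -23), (20, -26)) = 28.1603
d((-8, -23), (8, -26)) = 16.2788
d((-11, -1), (20, -26)) = 39.8246
d((-11, -1), (8, -26)) = 31.4006
d((20, -26), (8, -26)) = 12.0

Closest pair: (-14, -2) and (-11, -1) with distance 3.1623

The closest pair is (-14, -2) and (-11, -1) with Euclidean distance 3.1623. For 10 points, brute-force pairwise comparison is shown above. For large n, the divide-and-conquer algorithm (sort by x, recurse on halves, check the dividing strip) achieves O(n log n).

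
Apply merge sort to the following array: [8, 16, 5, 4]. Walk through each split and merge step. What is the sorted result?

Merge sort trace:

Split: [8, 16, 5, 4] -> [8, 16] and [5, 4]
  Split: [8, 16] -> [8] and [16]
  Merge: [8] + [16] -> [8, 16]
  Split: [5, 4] -> [5] and [4]
  Merge: [5] + [4] -> [4, 5]
Merge: [8, 16] + [4, 5] -> [4, 5, 8, 16]

Final sorted array: [4, 5, 8, 16]

The merge sort proceeds by recursively splitting the array and merging sorted halves.
After all merges, the sorted array is [4, 5, 8, 16].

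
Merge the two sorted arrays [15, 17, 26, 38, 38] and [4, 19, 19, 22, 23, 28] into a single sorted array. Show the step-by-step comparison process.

Merging process:

Compare 15 vs 4: take 4 from right. Merged: [4]
Compare 15 vs 19: take 15 from left. Merged: [4, 15]
Compare 17 vs 19: take 17 from left. Merged: [4, 15, 17]
Compare 26 vs 19: take 19 from right. Merged: [4, 15, 17, 19]
Compare 26 vs 19: take 19 from right. Merged: [4, 15, 17, 19, 19]
Compare 26 vs 22: take 22 from right. Merged: [4, 15, 17, 19, 19, 22]
Compare 26 vs 23: take 23 from right. Merged: [4, 15, 17, 19, 19, 22, 23]
Compare 26 vs 28: take 26 from left. Merged: [4, 15, 17, 19, 19, 22, 23, 26]
Compare 38 vs 28: take 28 from right. Merged: [4, 15, 17, 19, 19, 22, 23, 26, 28]
Append remaining from left: [38, 38]. Merged: [4, 15, 17, 19, 19, 22, 23, 26, 28, 38, 38]

Final merged array: [4, 15, 17, 19, 19, 22, 23, 26, 28, 38, 38]
Total comparisons: 9

The merged array is [4, 15, 17, 19, 19, 22, 23, 26, 28, 38, 38], requiring 9 comparisons. The merge step runs in O(n) time where n is the total number of elements.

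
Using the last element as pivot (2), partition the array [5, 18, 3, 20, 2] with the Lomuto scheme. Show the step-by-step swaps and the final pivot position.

Lomuto partition with pivot = 2:

Initial array: [5, 18, 3, 20, 2]

arr[0]=5 > 2: no swap
arr[1]=18 > 2: no swap
arr[2]=3 > 2: no swap
arr[3]=20 > 2: no swap

Place pivot at position 0: [2, 18, 3, 20, 5]
Pivot position: 0

After partitioning with pivot 2, the array becomes [2, 18, 3, 20, 5]. The pivot is placed at index 0. All elements to the left of the pivot are <= 2, and all elements to the right are > 2.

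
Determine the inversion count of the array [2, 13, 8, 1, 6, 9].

Finding inversions in [2, 13, 8, 1, 6, 9]:

(0, 3): arr[0]=2 > arr[3]=1
(1, 2): arr[1]=13 > arr[2]=8
(1, 3): arr[1]=13 > arr[3]=1
(1, 4): arr[1]=13 > arr[4]=6
(1, 5): arr[1]=13 > arr[5]=9
(2, 3): arr[2]=8 > arr[3]=1
(2, 4): arr[2]=8 > arr[4]=6

Total inversions: 7

The array has 7 inversion(s): (0,3), (1,2), (1,3), (1,4), (1,5), (2,3), (2,4). Each pair (i,j) satisfies i < j and arr[i] > arr[j].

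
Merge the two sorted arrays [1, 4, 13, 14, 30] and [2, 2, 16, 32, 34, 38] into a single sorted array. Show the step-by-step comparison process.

Merging process:

Compare 1 vs 2: take 1 from left. Merged: [1]
Compare 4 vs 2: take 2 from right. Merged: [1, 2]
Compare 4 vs 2: take 2 from right. Merged: [1, 2, 2]
Compare 4 vs 16: take 4 from left. Merged: [1, 2, 2, 4]
Compare 13 vs 16: take 13 from left. Merged: [1, 2, 2, 4, 13]
Compare 14 vs 16: take 14 from left. Merged: [1, 2, 2, 4, 13, 14]
Compare 30 vs 16: take 16 from right. Merged: [1, 2, 2, 4, 13, 14, 16]
Compare 30 vs 32: take 30 from left. Merged: [1, 2, 2, 4, 13, 14, 16, 30]
Append remaining from right: [32, 34, 38]. Merged: [1, 2, 2, 4, 13, 14, 16, 30, 32, 34, 38]

Final merged array: [1, 2, 2, 4, 13, 14, 16, 30, 32, 34, 38]
Total comparisons: 8

The merged array is [1, 2, 2, 4, 13, 14, 16, 30, 32, 34, 38], requiring 8 comparisons. The merge step runs in O(n) time where n is the total number of elements.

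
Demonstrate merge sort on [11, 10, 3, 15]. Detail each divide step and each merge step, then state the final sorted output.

Merge sort trace:

Split: [11, 10, 3, 15] -> [11, 10] and [3, 15]
  Split: [11, 10] -> [11] and [10]
  Merge: [11] + [10] -> [10, 11]
  Split: [3, 15] -> [3] and [15]
  Merge: [3] + [15] -> [3, 15]
Merge: [10, 11] + [3, 15] -> [3, 10, 11, 15]

Final sorted array: [3, 10, 11, 15]

The merge sort proceeds by recursively splitting the array and merging sorted halves.
After all merges, the sorted array is [3, 10, 11, 15].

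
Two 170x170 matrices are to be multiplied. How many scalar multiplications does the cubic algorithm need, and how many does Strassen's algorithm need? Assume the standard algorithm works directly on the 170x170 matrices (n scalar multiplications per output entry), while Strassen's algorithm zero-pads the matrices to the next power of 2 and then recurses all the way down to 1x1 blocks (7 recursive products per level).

Matrix multiplication for 170x170 matrices:

Strassen's algorithm requires power-of-2 dimensions. Pad 170x170 to 256x256 (next power of 2).

Standard algorithm: 170^3 = 4913000 multiplications
Strassen's algorithm: 7^(log2(256)) = 7^8 = 5764801 multiplications
Difference: 4913000 - 5764801 = -851801 (Strassen uses MORE here due to padding overhead — for small or just-over-power-of-2 n, padding can outweigh the per-level savings)

Standard: 4913000 multiplications (170^3). Strassen: 5764801 multiplications (7^8, after padding to 256x256). Strassen reduces 8 recursive multiplications to 7 at each level.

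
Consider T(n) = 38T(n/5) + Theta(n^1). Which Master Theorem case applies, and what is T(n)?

Master Theorem for T(n) = 38T(n/5) + O(n^1):

a = 38, b = 5, c = 1
log_b(a) = log_5(38) = 2.2602

Case 1: c = 1 < log_5(38) = 2.2602
T(n) = O(n^(log_5 38))

For T(n) = 38T(n/5) + O(n^1): log_5(38) = 2.2602. This is Case 1 of the Master Theorem (c < log_b(a), work dominated by leaves), giving O(n^(log_5 38)).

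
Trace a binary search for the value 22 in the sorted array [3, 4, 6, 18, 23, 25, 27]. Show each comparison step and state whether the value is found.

Binary search for 22 in [3, 4, 6, 18, 23, 25, 27]:

lo=0, hi=6, mid=3, arr[mid]=18 -> 18 < 22, search right half
lo=4, hi=6, mid=5, arr[mid]=25 -> 25 > 22, search left half
lo=4, hi=4, mid=4, arr[mid]=23 -> 23 > 22, search left half
lo=4 > hi=3, target 22 not found

Binary search determines that 22 is not in the array after 3 comparisons. The search space was exhausted without finding the target.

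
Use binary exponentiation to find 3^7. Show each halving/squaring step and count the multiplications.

Computing 3^7 by squaring (build up from 3^1; each line after the first costs one multiplication):

3^1 = 3
3^2 = (3^1)^2 = 3^2 = 9
3^3 = 3 * 3^2 = 3 * 9 = 27
3^6 = (3^3)^2 = 27^2 = 729
3^7 = 3 * 3^6 = 3 * 729 = 2187

Result: 2187
Multiplications needed: 4 (4 lines after 3^1)

3^7 = 2187. Using exponentiation by squaring, this requires 4 multiplications. The key idea: if the exponent is even, square the half-power; if odd, multiply by the base once.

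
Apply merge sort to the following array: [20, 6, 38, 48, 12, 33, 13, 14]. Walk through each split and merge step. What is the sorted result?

Merge sort trace:

Split: [20, 6, 38, 48, 12, 33, 13, 14] -> [20, 6, 38, 48] and [12, 33, 13, 14]
  Split: [20, 6, 38, 48] -> [20, 6] and [38, 48]
    Split: [20, 6] -> [20] and [6]
    Merge: [20] + [6] -> [6, 20]
    Split: [38, 48] -> [38] and [48]
    Merge: [38] + [48] -> [38, 48]
  Merge: [6, 20] + [38, 48] -> [6, 20, 38, 48]
  Split: [12, 33, 13, 14] -> [12, 33] and [13, 14]
    Split: [12, 33] -> [12] and [33]
    Merge: [12] + [33] -> [12, 33]
    Split: [13, 14] -> [13] and [14]
    Merge: [13] + [14] -> [13, 14]
  Merge: [12, 33] + [13, 14] -> [12, 13, 14, 33]
Merge: [6, 20, 38, 48] + [12, 13, 14, 33] -> [6, 12, 13, 14, 20, 33, 38, 48]

Final sorted array: [6, 12, 13, 14, 20, 33, 38, 48]

The merge sort proceeds by recursively splitting the array and merging sorted halves.
After all merges, the sorted array is [6, 12, 13, 14, 20, 33, 38, 48].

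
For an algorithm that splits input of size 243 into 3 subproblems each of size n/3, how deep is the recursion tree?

For divide and conquer with division factor 3:

Problem sizes at each level:
Level 0: 243
Level 1: 81
Level 2: 27
Level 3: 9
Level 4: 3
Level 5: 1

The root is level 0 and the size-1 base case is level 5 (the tree spans levels 0 through 5, i.e. 6 levels counting the root), so the depth is the number of divisions: log_3(243) = 5

The recursion tree depth is log_3(243) = 5. At each level, the problem size is divided by 3, so it takes 5 divisions to reduce to a base case of size 1. The algorithm makes 3 recursive calls at each level.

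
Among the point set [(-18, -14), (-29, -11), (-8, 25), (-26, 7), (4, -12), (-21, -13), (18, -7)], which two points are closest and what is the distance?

Computing all pairwise distances among 7 points:

d((-18, -14), (-29, -11)) = 11.4018
d((-18, -14), (-8, 25)) = 40.2616
d((-18, -14), (-26, 7)) = 22.4722
d((-18, -14), (4, -12)) = 22.0907
d((-18, -14), (-21, -13)) = 3.1623 <-- minimum
d((-18, -14), (18, -7)) = 36.6742
d((-29, -11), (-8, 25)) = 41.6773
d((-29, -11), (-26, 7)) = 18.2483
d((-29, -11), (4, -12)) = 33.0151
d((-29, -11), (-21, -13)) = 8.2462
d((-29, -11), (18, -7)) = 47.1699
d((-8, 25), (-26, 7)) = 25.4558
d((-8, 25), (4, -12)) = 38.8973
d((-8, 25), (-21, -13)) = 40.1622
d((-8, 25), (18, -7)) = 41.2311
d((-26, 7), (4, -12)) = 35.5106
d((-26, 7), (-21, -13)) = 20.6155
d((-26, 7), (18, -7)) = 46.1736
d((4, -12), (-21, -13)) = 25.02
d((4, -12), (18, -7)) = 14.8661
d((-21, -13), (18, -7)) = 39.4588

Closest pair: (-18, -14) and (-21, -13) with distance 3.1623

The closest pair is (-18, -14) and (-21, -13) with Euclidean distance 3.1623. For 7 points, brute-force pairwise comparison is shown above. For large n, the divide-and-conquer algorithm (sort by x, recurse on halves, check the dividing strip) achieves O(n log n).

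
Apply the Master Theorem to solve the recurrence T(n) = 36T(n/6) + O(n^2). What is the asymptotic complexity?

Master Theorem for T(n) = 36T(n/6) + O(n^2):

a = 36, b = 6, c = 2
log_b(a) = log_6(36) = 2.0000

Case 2: c = 2 = log_6(36) = 2.0000
T(n) = O(n^2 log n) = O(n^2 log n)

For T(n) = 36T(n/6) + O(n^2): log_6(36) = 2.0000. This is Case 2 of the Master Theorem (c = log_b(a), equal work at all levels), giving O(n^2 log n).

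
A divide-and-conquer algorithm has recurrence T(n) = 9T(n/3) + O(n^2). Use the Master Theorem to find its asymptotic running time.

Master Theorem for T(n) = 9T(n/3) + O(n^2):

a = 9, b = 3, c = 2
log_b(a) = log_3(9) = 2.0000

Case 2: c = 2 = log_3(9) = 2.0000
T(n) = O(n^2 log n) = O(n^2 log n)

For T(n) = 9T(n/3) + O(n^2): log_3(9) = 2.0000. This is Case 2 of the Master Theorem (c = log_b(a), equal work at all levels), giving O(n^2 log n).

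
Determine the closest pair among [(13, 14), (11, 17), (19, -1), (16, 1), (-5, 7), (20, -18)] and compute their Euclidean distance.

Computing all pairwise distances among 6 points:

d((13, 14), (11, 17)) = 3.6056 <-- minimum
d((13, 14), (19, -1)) = 16.1555
d((13, 14), (16, 1)) = 13.3417
d((13, 14), (-5, 7)) = 19.3132
d((13, 14), (20, -18)) = 32.7567
d((11, 17), (19, -1)) = 19.6977
d((11, 17), (16, 1)) = 16.7631
d((11, 17), (-5, 7)) = 18.868
d((11, 17), (20, -18)) = 36.1386
d((19, -1), (16, 1)) = 3.6056 <-- minimum
d((19, -1), (-5, 7)) = 25.2982
d((19, -1), (20, -18)) = 17.0294
d((16, 1), (-5, 7)) = 21.8403
d((16, 1), (20, -18)) = 19.4165
d((-5, 7), (20, -18)) = 35.3553

Minimum distance: 3.6056 (tie among 2 pairs: (13, 14) and (11, 17); (19, -1) and (16, 1))

The minimum Euclidean distance is 3.6056. There is a tie: 2 pairs achieve this minimum — (13, 14) and (11, 17); (19, -1) and (16, 1). Any of these is a valid closest pair. For 6 points, brute-force pairwise comparison is shown above. For large n, the divide-and-conquer algorithm (sort by x, recurse on halves, check the dividing strip) achieves O(n log n).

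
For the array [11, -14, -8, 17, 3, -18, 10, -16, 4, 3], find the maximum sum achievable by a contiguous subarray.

Using Kadane's algorithm on [11, -14, -8, 17, 3, -18, 10, -16, 4, 3]:

Scanning through the array:
Position 1 (value -14): max_ending_here = -3, max_so_far = 11
Position 2 (value -8): max_ending_here = -8, max_so_far = 11
Position 3 (value 17): max_ending_here = 17, max_so_far = 17
Position 4 (value 3): max_ending_here = 20, max_so_far = 20
Position 5 (value -18): max_ending_here = 2, max_so_far = 20
Position 6 (value 10): max_ending_here = 12, max_so_far = 20
Position 7 (value -16): max_ending_here = -4, max_so_far = 20
Position 8 (value 4): max_ending_here = 4, max_so_far = 20
Position 9 (value 3): max_ending_here = 7, max_so_far = 20

Maximum subarray: [17, 3]
Maximum sum: 20

The maximum subarray is [17, 3] with sum 20. This subarray runs from index 3 to index 4.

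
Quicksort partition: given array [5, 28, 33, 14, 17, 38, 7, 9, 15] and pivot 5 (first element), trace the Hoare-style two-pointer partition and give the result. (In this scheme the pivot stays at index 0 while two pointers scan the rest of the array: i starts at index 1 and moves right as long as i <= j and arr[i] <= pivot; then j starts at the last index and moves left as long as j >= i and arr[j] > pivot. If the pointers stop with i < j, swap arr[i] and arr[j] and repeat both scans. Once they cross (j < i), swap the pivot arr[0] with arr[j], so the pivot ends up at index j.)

Hoare-style two-pointer partition with pivot = 5:

Initial array: [5, 28, 33, 14, 17, 38, 7, 9, 15]

Pointers start at i = 1, j = 8.
i ends at 1, j ends at 0: the pointers have crossed (j < i), so scanning stops.

j = 0, so swapping arr[0] with arr[j] leaves the pivot at position 0: [5, 28, 33, 14, 17, 38, 7, 9, 15]
Pivot position: 0

After partitioning with pivot 5, the array becomes [5, 28, 33, 14, 17, 38, 7, 9, 15]. The pivot is placed at index 0. All elements to the left of the pivot are <= 5, and all elements to the right are > 5.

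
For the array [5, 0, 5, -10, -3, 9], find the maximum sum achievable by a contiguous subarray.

Using Kadane's algorithm on [5, 0, 5, -10, -3, 9]:

Scanning through the array:
Position 1 (value 0): max_ending_here = 5, max_so_far = 5
Position 2 (value 5): max_ending_here = 10, max_so_far = 10
Position 3 (value -10): max_ending_here = 0, max_so_far = 10
Position 4 (value -3): max_ending_here = -3, max_so_far = 10
Position 5 (value 9): max_ending_here = 9, max_so_far = 10

Maximum subarray: [5, 0, 5]
Maximum sum: 10

The maximum subarray is [5, 0, 5] with sum 10. This subarray runs from index 0 to index 2.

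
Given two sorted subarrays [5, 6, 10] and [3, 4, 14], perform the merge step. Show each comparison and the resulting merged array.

Merging process:

Compare 5 vs 3: take 3 from right. Merged: [3]
Compare 5 vs 4: take 4 from right. Merged: [3, 4]
Compare 5 vs 14: take 5 from left. Merged: [3, 4, 5]
Compare 6 vs 14: take 6 from left. Merged: [3, 4, 5, 6]
Compare 10 vs 14: take 10 from left. Merged: [3, 4, 5, 6, 10]
Append remaining from right: [14]. Merged: [3, 4, 5, 6, 10, 14]

Final merged array: [3, 4, 5, 6, 10, 14]
Total comparisons: 5

The merged array is [3, 4, 5, 6, 10, 14], requiring 5 comparisons. The merge step runs in O(n) time where n is the total number of elements.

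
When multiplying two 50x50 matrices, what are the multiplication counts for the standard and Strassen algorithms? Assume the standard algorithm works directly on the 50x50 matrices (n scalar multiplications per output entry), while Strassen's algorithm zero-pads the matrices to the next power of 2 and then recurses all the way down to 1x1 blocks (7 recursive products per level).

Matrix multiplication for 50x50 matrices:

Strassen's algorithm requires power-of-2 dimensions. Pad 50x50 to 64x64 (next power of 2).

Standard algorithm: 50^3 = 125000 multiplications
Strassen's algorithm: 7^(log2(64)) = 7^6 = 117649 multiplications
Savings: 125000 - 117649 = 7351 multiplications

Standard: 125000 multiplications (50^3). Strassen: 117649 multiplications (7^6, after padding to 64x64). Strassen reduces 8 recursive multiplications to 7 at each level.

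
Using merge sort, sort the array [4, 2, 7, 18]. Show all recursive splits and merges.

Merge sort trace:

Split: [4, 2, 7, 18] -> [4, 2] and [7, 18]
  Split: [4, 2] -> [4] and [2]
  Merge: [4] + [2] -> [2, 4]
  Split: [7, 18] -> [7] and [18]
  Merge: [7] + [18] -> [7, 18]
Merge: [2, 4] + [7, 18] -> [2, 4, 7, 18]

Final sorted array: [2, 4, 7, 18]

The merge sort proceeds by recursively splitting the array and merging sorted halves.
After all merges, the sorted array is [2, 4, 7, 18].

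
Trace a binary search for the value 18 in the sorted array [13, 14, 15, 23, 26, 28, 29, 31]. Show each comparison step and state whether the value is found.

Binary search for 18 in [13, 14, 15, 23, 26, 28, 29, 31]:

lo=0, hi=7, mid=3, arr[mid]=23 -> 23 > 18, search left half
lo=0, hi=2, mid=1, arr[mid]=14 -> 14 < 18, search right half
lo=2, hi=2, mid=2, arr[mid]=15 -> 15 < 18, search right half
lo=3 > hi=2, target 18 not found

Binary search determines that 18 is not in the array after 3 comparisons. The search space was exhausted without finding the target.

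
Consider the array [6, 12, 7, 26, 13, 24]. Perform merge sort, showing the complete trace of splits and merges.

Merge sort trace:

Split: [6, 12, 7, 26, 13, 24] -> [6, 12, 7] and [26, 13, 24]
  Split: [6, 12, 7] -> [6] and [12, 7]
    Split: [12, 7] -> [12] and [7]
    Merge: [12] + [7] -> [7, 12]
  Merge: [6] + [7, 12] -> [6, 7, 12]
  Split: [26, 13, 24] -> [26] and [13, 24]
    Split: [13, 24] -> [13] and [24]
    Merge: [13] + [24] -> [13, 24]
  Merge: [26] + [13, 24] -> [13, 24, 26]
Merge: [6, 7, 12] + [13, 24, 26] -> [6, 7, 12, 13, 24, 26]

Final sorted array: [6, 7, 12, 13, 24, 26]

The merge sort proceeds by recursively splitting the array and merging sorted halves.
After all merges, the sorted array is [6, 7, 12, 13, 24, 26].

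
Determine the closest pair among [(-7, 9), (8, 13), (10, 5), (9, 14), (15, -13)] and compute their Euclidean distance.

Computing all pairwise distances among 5 points:

d((-7, 9), (8, 13)) = 15.5242
d((-7, 9), (10, 5)) = 17.4642
d((-7, 9), (9, 14)) = 16.7631
d((-7, 9), (15, -13)) = 31.1127
d((8, 13), (10, 5)) = 8.2462
d((8, 13), (9, 14)) = 1.4142 <-- minimum
d((8, 13), (15, -13)) = 26.9258
d((10, 5), (9, 14)) = 9.0554
d((10, 5), (15, -13)) = 18.6815
d((9, 14), (15, -13)) = 27.6586

Closest pair: (8, 13) and (9, 14) with distance 1.4142

The closest pair is (8, 13) and (9, 14) with Euclidean distance 1.4142. For 5 points, brute-force pairwise comparison is shown above. For large n, the divide-and-conquer algorithm (sort by x, recurse on halves, check the dividing strip) achieves O(n log n).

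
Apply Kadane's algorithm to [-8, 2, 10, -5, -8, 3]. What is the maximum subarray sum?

Using Kadane's algorithm on [-8, 2, 10, -5, -8, 3]:

Scanning through the array:
Position 1 (value 2): max_ending_here = 2, max_so_far = 2
Position 2 (value 10): max_ending_here = 12, max_so_far = 12
Position 3 (value -5): max_ending_here = 7, max_so_far = 12
Position 4 (value -8): max_ending_here = -1, max_so_far = 12
Position 5 (value 3): max_ending_here = 3, max_so_far = 12

Maximum subarray: [2, 10]
Maximum sum: 12

The maximum subarray is [2, 10] with sum 12. This subarray runs from index 1 to index 2.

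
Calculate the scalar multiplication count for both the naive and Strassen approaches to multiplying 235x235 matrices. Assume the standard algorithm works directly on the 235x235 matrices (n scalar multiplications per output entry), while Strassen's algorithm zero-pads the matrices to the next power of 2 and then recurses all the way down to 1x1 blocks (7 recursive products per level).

Matrix multiplication for 235x235 matrices:

Strassen's algorithm requires power-of-2 dimensions. Pad 235x235 to 256x256 (next power of 2).

Standard algorithm: 235^3 = 12977875 multiplications
Strassen's algorithm: 7^(log2(256)) = 7^8 = 5764801 multiplications
Savings: 12977875 - 5764801 = 7213074 multiplications

Standard: 12977875 multiplications (235^3). Strassen: 5764801 multiplications (7^8, after padding to 256x256). Strassen reduces 8 recursive multiplications to 7 at each level.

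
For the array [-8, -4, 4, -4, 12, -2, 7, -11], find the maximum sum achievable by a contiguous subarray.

Using Kadane's algorithm on [-8, -4, 4, -4, 12, -2, 7, -11]:

Scanning through the array:
Position 1 (value -4): max_ending_here = -4, max_so_far = -4
Position 2 (value 4): max_ending_here = 4, max_so_far = 4
Position 3 (value -4): max_ending_here = 0, max_so_far = 4
Position 4 (value 12): max_ending_here = 12, max_so_far = 12
Position 5 (value -2): max_ending_here = 10, max_so_far = 12
Position 6 (value 7): max_ending_here = 17, max_so_far = 17
Position 7 (value -11): max_ending_here = 6, max_so_far = 17

Maximum subarray: [4, -4, 12, -2, 7]
Maximum sum: 17

The maximum subarray is [4, -4, 12, -2, 7] with sum 17. This subarray runs from index 2 to index 6.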